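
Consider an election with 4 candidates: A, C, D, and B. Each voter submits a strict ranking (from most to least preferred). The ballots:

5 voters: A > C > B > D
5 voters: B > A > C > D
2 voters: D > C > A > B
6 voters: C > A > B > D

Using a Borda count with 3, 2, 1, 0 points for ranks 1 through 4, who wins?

A

A: 5·3 + 5·2 + 2·1 + 6·2 = 39
C: 5·2 + 5·1 + 2·2 + 6·3 = 37
D: 5·0 + 5·0 + 2·3 + 6·0 = 6
B: 5·1 + 5·3 + 2·0 + 6·1 = 26
A has the highest Borda score (39).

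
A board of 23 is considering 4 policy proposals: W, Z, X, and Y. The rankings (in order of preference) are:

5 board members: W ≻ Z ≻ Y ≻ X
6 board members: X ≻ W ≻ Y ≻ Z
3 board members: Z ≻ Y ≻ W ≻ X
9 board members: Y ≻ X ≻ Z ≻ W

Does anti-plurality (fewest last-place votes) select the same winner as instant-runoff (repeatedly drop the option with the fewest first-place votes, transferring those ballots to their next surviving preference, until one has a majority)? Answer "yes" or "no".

Anti-plurality — last-place votes: W 9, Z 6, X 8, Y 0. Winner: Y.
Instant-runoff — R1 W 5, Z 3, X 6, Y 9 (Z out); R2 W 5, X 6, Y 12 (Y winner). Winner: Y.
The two methods agree.

yes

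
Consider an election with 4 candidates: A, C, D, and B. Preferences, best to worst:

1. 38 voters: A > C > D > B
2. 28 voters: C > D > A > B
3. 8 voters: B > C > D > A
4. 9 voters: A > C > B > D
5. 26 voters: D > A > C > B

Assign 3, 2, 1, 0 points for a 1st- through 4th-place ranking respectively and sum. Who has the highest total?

A

A: 38·3 + 28·1 + 8·0 + 9·3 + 26·2 = 221
C: 38·2 + 28·3 + 8·2 + 9·2 + 26·1 = 220
D: 38·1 + 28·2 + 8·1 + 9·0 + 26·3 = 180
B: 38·0 + 28·0 + 8·3 + 9·1 + 26·0 = 33
A has the highest Borda score (221).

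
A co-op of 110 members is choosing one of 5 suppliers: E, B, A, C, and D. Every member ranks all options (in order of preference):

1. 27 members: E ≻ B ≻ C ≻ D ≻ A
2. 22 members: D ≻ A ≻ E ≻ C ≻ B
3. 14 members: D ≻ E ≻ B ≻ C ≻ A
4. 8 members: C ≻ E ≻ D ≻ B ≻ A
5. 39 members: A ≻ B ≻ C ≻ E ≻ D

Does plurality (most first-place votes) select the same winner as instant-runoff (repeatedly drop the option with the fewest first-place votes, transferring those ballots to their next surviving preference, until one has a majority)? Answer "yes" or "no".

Plurality — first-place votes: E 27, B 0, A 39, C 8, D 36. Winner: A.
Instant-runoff — R1 E 27, B 0, A 39, C 8, D 36 (B out); R2 E 27, A 39, C 8, D 36 (C out); R3 E 35, A 39, D 36 (E out); R4 A 39, D 71 (D winner). Winner: D.
The two methods disagree.

no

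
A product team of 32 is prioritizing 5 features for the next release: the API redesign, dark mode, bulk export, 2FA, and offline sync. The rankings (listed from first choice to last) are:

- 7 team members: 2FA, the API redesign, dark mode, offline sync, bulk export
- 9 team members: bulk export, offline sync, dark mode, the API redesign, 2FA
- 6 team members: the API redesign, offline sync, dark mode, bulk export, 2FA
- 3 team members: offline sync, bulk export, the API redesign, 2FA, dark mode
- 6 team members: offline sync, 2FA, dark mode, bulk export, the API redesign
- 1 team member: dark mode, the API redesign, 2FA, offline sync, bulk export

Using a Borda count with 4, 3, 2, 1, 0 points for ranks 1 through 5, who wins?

offline sync

the API redesign: 7·3 + 9·1 + 6·4 + 3·2 + 6·0 + 1·3 = 63
dark mode: 7·2 + 9·2 + 6·2 + 3·0 + 6·2 + 1·4 = 60
bulk export: 7·0 + 9·4 + 6·1 + 3·3 + 6·1 + 1·0 = 57
2FA: 7·4 + 9·0 + 6·0 + 3·1 + 6·3 + 1·2 = 51
offline sync: 7·1 + 9·3 + 6·3 + 3·4 + 6·4 + 1·1 = 89
offline sync has the highest Borda score (89).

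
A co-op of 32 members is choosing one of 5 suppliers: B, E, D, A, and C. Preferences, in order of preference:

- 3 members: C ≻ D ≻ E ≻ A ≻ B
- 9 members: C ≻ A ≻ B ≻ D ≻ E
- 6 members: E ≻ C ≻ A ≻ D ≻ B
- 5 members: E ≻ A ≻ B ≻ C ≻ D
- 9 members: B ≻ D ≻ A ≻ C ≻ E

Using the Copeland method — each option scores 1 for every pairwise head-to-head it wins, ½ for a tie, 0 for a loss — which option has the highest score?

C

B: beats E and D; loses to A and C → score 2.
E: loses to B, D, A, and C → score 0.
D: beats E; loses to B, A, and C → score 1.
A: beats B, E, and D; loses to C → score 3.
C: beats B, E, D, and A → score 4.
C has the best pairwise record.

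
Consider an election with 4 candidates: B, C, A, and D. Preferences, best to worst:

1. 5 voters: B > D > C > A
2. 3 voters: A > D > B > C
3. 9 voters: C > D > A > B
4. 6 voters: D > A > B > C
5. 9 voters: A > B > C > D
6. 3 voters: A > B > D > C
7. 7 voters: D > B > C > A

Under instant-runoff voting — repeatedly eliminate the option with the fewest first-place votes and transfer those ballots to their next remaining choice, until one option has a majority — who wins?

Round 1: B 5, C 9, A 15, D 13. Eliminate B.
Round 2: C 9, A 15, D 18. Eliminate C.
Round 3: A 15, D 27. D has a majority.

D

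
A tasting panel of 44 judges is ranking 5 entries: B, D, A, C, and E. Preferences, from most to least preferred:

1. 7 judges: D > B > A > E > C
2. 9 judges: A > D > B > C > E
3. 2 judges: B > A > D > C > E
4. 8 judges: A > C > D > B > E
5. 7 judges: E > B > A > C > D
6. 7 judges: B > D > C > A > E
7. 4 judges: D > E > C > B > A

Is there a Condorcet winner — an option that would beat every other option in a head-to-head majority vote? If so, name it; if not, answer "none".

none

Checking pairwise contests:
D beats B 28–16.
A beats D 26–18.
B beats A 27–17.
B beats C 32–12.
B beats E 33–11.
Every option loses at least one head-to-head, so there is no Condorcet winner.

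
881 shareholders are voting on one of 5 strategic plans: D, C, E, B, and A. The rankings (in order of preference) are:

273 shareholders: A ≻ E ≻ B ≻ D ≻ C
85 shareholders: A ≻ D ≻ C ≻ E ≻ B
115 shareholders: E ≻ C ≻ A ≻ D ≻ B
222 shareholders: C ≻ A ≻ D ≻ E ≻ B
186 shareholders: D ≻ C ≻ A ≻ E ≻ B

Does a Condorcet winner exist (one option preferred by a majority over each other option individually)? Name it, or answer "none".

Checking pairwise contests:
A beats D 695–186.
D beats C 544–337.
D beats E 493–388.
D beats B 608–273.
C beats A 523–358.
Every option loses at least one head-to-head, so there is no Condorcet winner.

none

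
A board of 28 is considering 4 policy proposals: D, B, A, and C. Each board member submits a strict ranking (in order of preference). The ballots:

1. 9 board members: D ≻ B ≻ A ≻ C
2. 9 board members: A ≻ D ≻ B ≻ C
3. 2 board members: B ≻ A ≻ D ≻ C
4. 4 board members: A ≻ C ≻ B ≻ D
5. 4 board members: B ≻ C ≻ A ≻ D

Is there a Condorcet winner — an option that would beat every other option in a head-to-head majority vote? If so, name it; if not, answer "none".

Checking pairwise contests:
A beats D 19–9.
D beats B 18–10.
B beats A 15–13.
D beats C 20–8.
Every option loses at least one head-to-head, so there is no Condorcet winner.

none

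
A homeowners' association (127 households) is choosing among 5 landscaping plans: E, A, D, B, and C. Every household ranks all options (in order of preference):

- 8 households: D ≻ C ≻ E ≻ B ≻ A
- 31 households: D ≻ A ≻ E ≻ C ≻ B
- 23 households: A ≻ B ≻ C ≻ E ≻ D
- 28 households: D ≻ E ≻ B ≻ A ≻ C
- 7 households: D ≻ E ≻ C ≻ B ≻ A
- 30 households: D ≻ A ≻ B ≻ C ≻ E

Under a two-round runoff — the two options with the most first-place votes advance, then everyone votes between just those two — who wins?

Round 1 first-place votes: E 0, A 23, D 104, B 0, C 0.
D and A advance.
Runoff: D is preferred to A by 104 voters; A by 23.
D wins the runoff.

D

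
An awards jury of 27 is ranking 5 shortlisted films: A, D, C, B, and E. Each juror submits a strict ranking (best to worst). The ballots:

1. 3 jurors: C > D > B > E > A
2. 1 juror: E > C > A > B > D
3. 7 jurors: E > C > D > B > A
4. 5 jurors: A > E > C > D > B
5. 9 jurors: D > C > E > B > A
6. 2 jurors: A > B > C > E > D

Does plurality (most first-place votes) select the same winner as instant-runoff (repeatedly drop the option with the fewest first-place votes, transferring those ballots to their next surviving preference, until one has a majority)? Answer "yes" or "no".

Plurality — first-place votes: A 7, D 9, C 3, B 0, E 8. Winner: D.
Instant-runoff — R1 A 7, D 9, C 3, B 0, E 8 (B out); R2 A 7, D 9, C 3, E 8 (C out); R3 A 7, D 12, E 8 (A out); R4 D 12, E 15 (E winner). Winner: E.
The two methods disagree.

no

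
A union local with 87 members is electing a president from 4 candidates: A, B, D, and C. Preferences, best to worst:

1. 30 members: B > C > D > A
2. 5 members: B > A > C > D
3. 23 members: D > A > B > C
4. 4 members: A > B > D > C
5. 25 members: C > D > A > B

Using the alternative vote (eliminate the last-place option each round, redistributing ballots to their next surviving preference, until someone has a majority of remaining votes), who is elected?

B

Round 1: A 4, B 35, D 23, C 25. Eliminate A.
Round 2: B 39, D 23, C 25. Eliminate D.
Round 3: B 62, C 25. B has a majority.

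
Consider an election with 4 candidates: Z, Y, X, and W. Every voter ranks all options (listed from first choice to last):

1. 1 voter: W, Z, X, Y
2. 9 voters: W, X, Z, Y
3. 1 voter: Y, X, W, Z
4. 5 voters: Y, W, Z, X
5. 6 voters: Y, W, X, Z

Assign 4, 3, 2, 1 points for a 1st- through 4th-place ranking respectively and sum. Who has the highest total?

W

Z: 1·3 + 9·2 + 1·1 + 5·2 + 6·1 = 38
Y: 1·1 + 9·1 + 1·4 + 5·4 + 6·4 = 58
X: 1·2 + 9·3 + 1·3 + 5·1 + 6·2 = 49
W: 1·4 + 9·4 + 1·2 + 5·3 + 6·3 = 75
W has the highest Borda score (75).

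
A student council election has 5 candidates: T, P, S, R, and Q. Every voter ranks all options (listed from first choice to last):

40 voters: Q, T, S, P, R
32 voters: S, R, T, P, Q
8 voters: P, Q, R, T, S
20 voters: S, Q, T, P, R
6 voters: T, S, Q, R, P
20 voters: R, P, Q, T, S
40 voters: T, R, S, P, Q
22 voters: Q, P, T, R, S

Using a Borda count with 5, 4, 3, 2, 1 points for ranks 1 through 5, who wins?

T: 40·4 + 32·3 + 8·2 + 20·3 + 6·5 + 20·2 + 40·5 + 22·3 = 668
P: 40·2 + 32·2 + 8·5 + 20·2 + 6·1 + 20·4 + 40·2 + 22·4 = 478
S: 40·3 + 32·5 + 8·1 + 20·5 + 6·4 + 20·1 + 40·3 + 22·1 = 574
R: 40·1 + 32·4 + 8·3 + 20·1 + 6·2 + 20·5 + 40·4 + 22·2 = 528
Q: 40·5 + 32·1 + 8·4 + 20·4 + 6·3 + 20·3 + 40·1 + 22·5 = 572
T has the highest Borda score (668).

T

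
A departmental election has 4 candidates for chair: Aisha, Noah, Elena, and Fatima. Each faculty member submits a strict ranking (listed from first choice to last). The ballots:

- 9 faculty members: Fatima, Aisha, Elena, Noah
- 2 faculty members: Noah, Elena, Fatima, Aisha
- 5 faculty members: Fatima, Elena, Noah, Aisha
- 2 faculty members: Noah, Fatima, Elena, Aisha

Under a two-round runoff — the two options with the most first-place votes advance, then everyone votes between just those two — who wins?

Fatima

Round 1 first-place votes: Aisha 0, Noah 4, Elena 0, Fatima 14.
Fatima and Noah advance.
Runoff: Fatima is preferred to Noah by 14 voters; Noah by 4.
Fatima wins the runoff.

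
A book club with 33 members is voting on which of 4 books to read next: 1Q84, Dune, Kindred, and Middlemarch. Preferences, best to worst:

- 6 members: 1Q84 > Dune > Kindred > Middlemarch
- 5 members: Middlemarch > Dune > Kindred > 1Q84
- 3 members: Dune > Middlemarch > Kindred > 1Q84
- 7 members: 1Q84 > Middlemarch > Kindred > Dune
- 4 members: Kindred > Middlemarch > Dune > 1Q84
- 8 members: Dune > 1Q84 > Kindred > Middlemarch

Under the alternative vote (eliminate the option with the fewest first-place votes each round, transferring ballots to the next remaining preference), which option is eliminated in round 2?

Middlemarch

Round 1: 1Q84 13, Dune 11, Kindred 4, Middlemarch 5. Eliminate Kindred.
Round 2: 1Q84 13, Dune 11, Middlemarch 9. Eliminate Middlemarch.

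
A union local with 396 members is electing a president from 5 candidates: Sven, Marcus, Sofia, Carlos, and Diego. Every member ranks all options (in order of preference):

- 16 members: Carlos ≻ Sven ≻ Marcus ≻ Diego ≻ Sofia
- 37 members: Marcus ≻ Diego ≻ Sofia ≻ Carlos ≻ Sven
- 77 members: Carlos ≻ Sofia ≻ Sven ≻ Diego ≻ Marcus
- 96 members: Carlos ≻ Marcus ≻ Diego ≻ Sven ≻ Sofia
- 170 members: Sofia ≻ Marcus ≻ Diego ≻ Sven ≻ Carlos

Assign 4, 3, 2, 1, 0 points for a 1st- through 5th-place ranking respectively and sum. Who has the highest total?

Sven: 16·3 + 37·0 + 77·2 + 96·1 + 170·1 = 468
Marcus: 16·2 + 37·4 + 77·0 + 96·3 + 170·3 = 978
Sofia: 16·0 + 37·2 + 77·3 + 96·0 + 170·4 = 985
Carlos: 16·4 + 37·1 + 77·4 + 96·4 + 170·0 = 793
Diego: 16·1 + 37·3 + 77·1 + 96·2 + 170·2 = 736
Sofia has the highest Borda score (985).

Sofia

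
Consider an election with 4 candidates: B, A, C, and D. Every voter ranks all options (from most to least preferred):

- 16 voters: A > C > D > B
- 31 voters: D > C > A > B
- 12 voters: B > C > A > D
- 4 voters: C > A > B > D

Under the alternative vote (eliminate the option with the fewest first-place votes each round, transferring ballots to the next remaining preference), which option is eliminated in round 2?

Round 1: B 12, A 16, C 4, D 31. Eliminate C.
Round 2: B 12, A 20, D 31. Eliminate B.

B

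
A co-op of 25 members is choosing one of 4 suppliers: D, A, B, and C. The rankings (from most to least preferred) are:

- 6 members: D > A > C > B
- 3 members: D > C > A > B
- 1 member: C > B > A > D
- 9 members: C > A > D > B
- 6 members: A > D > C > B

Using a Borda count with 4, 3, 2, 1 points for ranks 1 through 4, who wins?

A

D: 6·4 + 3·4 + 1·1 + 9·2 + 6·3 = 73
A: 6·3 + 3·2 + 1·2 + 9·3 + 6·4 = 77
B: 6·1 + 3·1 + 1·3 + 9·1 + 6·1 = 27
C: 6·2 + 3·3 + 1·4 + 9·4 + 6·2 = 73
A has the highest Borda score (77).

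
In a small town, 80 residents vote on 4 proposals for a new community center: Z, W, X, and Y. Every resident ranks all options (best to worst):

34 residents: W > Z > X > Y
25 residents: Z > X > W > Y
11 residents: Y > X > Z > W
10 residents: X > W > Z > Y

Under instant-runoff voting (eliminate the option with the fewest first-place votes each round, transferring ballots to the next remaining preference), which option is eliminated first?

Round 1: Z 25, W 34, X 10, Y 11. Eliminate X.

X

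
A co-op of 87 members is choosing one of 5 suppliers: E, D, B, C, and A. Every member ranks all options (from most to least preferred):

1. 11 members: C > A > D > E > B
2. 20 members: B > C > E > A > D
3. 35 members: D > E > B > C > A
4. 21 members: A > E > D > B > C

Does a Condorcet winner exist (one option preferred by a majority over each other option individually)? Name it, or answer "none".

none

Checking pairwise contests:
D beats E 46–41.
A beats D 52–35.
E beats B 67–20.
E beats C 56–31.
E beats A 55–32.
Every option loses at least one head-to-head, so there is no Condorcet winner.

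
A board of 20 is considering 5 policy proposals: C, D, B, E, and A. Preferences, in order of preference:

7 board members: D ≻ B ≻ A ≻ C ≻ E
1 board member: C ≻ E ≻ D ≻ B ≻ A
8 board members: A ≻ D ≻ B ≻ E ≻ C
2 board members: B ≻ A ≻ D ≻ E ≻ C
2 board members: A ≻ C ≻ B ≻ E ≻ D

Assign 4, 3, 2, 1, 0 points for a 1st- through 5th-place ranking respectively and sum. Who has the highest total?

C: 7·1 + 1·4 + 8·0 + 2·0 + 2·3 = 17
D: 7·4 + 1·2 + 8·3 + 2·2 + 2·0 = 58
B: 7·3 + 1·1 + 8·2 + 2·4 + 2·2 = 50
E: 7·0 + 1·3 + 8·1 + 2·1 + 2·1 = 15
A: 7·2 + 1·0 + 8·4 + 2·3 + 2·4 = 60
A has the highest Borda score (60).

A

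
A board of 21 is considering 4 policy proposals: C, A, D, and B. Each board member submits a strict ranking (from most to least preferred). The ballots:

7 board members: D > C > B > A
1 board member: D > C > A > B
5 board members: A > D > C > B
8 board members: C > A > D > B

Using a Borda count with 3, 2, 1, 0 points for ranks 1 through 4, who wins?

C: 7·2 + 1·2 + 5·1 + 8·3 = 45
A: 7·0 + 1·1 + 5·3 + 8·2 = 32
D: 7·3 + 1·3 + 5·2 + 8·1 = 42
B: 7·1 + 1·0 + 5·0 + 8·0 = 7
C has the highest Borda score (45).

C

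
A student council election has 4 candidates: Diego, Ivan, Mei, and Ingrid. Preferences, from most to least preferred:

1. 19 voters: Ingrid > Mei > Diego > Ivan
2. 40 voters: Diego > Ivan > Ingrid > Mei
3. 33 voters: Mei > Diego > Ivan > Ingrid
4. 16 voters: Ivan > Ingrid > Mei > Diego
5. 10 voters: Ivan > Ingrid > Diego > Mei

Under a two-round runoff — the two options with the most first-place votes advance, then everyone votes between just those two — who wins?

Mei

Round 1 first-place votes: Diego 40, Ivan 26, Mei 33, Ingrid 19.
Diego and Mei advance.
Runoff: Diego is preferred to Mei by 50 voters; Mei by 68.
Mei wins the runoff.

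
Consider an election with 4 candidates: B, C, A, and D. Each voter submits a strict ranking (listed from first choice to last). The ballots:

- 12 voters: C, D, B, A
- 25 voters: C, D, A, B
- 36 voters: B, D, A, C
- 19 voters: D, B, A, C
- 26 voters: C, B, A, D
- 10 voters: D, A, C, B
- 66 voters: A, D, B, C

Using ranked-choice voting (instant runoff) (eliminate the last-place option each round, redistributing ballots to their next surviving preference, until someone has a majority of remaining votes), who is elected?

Round 1: B 36, C 63, A 66, D 29. Eliminate D.
Round 2: B 55, C 63, A 76. Eliminate B.
Round 3: C 63, A 131. A has a majority.

A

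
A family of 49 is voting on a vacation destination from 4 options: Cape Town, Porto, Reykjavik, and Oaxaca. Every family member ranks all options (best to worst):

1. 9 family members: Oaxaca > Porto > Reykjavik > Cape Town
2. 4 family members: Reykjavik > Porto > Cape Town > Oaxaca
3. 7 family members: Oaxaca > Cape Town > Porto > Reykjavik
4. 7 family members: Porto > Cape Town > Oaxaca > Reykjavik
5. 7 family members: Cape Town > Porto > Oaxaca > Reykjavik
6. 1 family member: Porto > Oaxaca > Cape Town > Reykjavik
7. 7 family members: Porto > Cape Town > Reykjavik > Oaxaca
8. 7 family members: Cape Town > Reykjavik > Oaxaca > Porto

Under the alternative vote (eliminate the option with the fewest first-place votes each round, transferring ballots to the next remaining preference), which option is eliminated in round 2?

Cape Town

Round 1: Cape Town 14, Porto 15, Reykjavik 4, Oaxaca 16. Eliminate Reykjavik.
Round 2: Cape Town 14, Porto 19, Oaxaca 16. Eliminate Cape Town.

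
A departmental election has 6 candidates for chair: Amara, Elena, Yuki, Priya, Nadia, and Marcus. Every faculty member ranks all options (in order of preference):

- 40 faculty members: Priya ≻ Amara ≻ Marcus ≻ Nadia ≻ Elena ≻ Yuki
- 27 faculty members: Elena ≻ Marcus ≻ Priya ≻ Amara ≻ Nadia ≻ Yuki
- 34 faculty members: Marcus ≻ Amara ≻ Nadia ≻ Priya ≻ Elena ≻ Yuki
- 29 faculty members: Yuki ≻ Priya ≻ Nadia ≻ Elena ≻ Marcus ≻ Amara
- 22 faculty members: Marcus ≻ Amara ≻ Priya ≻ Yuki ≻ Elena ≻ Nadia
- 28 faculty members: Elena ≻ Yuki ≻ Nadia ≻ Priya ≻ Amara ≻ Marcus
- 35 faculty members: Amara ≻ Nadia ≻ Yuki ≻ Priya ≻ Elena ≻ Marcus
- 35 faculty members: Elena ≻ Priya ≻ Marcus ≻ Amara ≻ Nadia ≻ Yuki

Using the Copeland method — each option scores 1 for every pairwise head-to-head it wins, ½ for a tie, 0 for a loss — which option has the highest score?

Amara: beats Elena, Yuki, and Nadia; loses to Priya and Marcus → score 3.
Elena: beats Yuki and Marcus; loses to Amara, Priya, and Nadia → score 2.
Yuki: loses to Amara, Elena, Priya, Nadia, and Marcus → score 0.
Priya: beats Amara, Elena, Yuki, Nadia, and Marcus → score 5.
Nadia: beats Elena and Yuki; loses to Amara, Priya, and Marcus → score 2.
Marcus: beats Amara, Yuki, and Nadia; loses to Elena and Priya → score 3.
Priya has the best pairwise record.

Priya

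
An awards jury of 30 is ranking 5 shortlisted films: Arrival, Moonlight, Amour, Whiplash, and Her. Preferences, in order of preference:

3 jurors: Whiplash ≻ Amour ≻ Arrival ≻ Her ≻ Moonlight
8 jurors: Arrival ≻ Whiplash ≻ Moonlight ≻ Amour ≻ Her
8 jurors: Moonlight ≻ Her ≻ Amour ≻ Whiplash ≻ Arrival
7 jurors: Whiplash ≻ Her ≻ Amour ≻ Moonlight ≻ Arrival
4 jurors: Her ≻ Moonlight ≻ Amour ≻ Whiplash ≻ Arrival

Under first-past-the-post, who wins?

Whiplash

First-place votes: Arrival 8, Moonlight 8, Amour 0, Whiplash 10, Her 4.
Whiplash has the most first-place votes.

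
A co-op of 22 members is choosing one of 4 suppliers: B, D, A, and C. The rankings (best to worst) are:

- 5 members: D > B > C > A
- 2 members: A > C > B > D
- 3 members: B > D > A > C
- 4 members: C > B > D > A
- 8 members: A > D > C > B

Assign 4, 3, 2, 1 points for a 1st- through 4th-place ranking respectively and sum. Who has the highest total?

B: 5·3 + 2·2 + 3·4 + 4·3 + 8·1 = 51
D: 5·4 + 2·1 + 3·3 + 4·2 + 8·3 = 63
A: 5·1 + 2·4 + 3·2 + 4·1 + 8·4 = 55
C: 5·2 + 2·3 + 3·1 + 4·4 + 8·2 = 51
D has the highest Borda score (63).

D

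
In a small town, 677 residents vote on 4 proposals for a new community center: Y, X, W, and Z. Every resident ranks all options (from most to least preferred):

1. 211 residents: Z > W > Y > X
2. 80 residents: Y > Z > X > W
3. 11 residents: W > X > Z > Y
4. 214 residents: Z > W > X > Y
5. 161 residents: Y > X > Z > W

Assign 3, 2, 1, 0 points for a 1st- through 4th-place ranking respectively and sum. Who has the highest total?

Y: 211·1 + 80·3 + 11·0 + 214·0 + 161·3 = 934
X: 211·0 + 80·1 + 11·2 + 214·1 + 161·2 = 638
W: 211·2 + 80·0 + 11·3 + 214·2 + 161·0 = 883
Z: 211·3 + 80·2 + 11·1 + 214·3 + 161·1 = 1607
Z has the highest Borda score (1607).

Z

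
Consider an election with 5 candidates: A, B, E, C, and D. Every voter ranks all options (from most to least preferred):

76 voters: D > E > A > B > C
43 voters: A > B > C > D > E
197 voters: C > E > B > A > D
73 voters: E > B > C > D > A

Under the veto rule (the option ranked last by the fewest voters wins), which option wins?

Last-place votes: A 73, B 0, E 43, C 76, D 197.
B is ranked last by the fewest voters, so B wins.

B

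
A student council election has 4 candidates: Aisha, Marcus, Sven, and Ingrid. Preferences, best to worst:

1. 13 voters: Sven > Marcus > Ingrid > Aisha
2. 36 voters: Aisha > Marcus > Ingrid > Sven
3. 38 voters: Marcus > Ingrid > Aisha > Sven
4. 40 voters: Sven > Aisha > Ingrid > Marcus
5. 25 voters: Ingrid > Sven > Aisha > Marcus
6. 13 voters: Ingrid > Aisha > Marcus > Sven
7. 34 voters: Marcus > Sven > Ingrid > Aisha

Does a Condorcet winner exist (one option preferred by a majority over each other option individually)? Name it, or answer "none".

none

Checking pairwise contests:
Sven beats Aisha 112–87.
Aisha beats Marcus 114–85.
Marcus beats Sven 121–78.
Marcus beats Ingrid 121–78.
Every option loses at least one head-to-head, so there is no Condorcet winner.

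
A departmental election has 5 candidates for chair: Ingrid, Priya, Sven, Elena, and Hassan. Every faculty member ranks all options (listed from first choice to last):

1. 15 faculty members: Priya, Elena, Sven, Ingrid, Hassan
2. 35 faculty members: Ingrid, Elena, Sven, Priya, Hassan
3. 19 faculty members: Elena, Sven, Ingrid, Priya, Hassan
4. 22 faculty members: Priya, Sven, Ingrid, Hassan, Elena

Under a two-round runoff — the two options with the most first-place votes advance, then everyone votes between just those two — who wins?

Ingrid

Round 1 first-place votes: Ingrid 35, Priya 37, Sven 0, Elena 19, Hassan 0.
Priya and Ingrid advance.
Runoff: Priya is preferred to Ingrid by 37 voters; Ingrid by 54.
Ingrid wins the runoff.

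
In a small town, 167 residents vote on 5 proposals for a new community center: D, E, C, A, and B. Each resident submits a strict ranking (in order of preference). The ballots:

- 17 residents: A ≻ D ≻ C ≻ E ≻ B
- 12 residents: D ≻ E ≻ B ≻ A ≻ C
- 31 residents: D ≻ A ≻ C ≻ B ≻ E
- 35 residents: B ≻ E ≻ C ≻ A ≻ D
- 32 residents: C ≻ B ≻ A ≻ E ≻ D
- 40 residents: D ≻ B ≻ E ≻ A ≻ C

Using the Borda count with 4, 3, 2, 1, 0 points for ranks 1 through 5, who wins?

B

D: 17·3 + 12·4 + 31·4 + 35·0 + 32·0 + 40·4 = 383
E: 17·1 + 12·3 + 31·0 + 35·3 + 32·1 + 40·2 = 270
C: 17·2 + 12·0 + 31·2 + 35·2 + 32·4 + 40·0 = 294
A: 17·4 + 12·1 + 31·3 + 35·1 + 32·2 + 40·1 = 312
B: 17·0 + 12·2 + 31·1 + 35·4 + 32·3 + 40·3 = 411
B has the highest Borda score (411).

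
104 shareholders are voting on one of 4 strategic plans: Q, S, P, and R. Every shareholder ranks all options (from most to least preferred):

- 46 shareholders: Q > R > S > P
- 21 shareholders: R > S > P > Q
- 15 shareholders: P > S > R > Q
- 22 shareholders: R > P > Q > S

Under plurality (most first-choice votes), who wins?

First-place votes: Q 46, S 0, P 15, R 43.
Q has the most first-place votes.

Q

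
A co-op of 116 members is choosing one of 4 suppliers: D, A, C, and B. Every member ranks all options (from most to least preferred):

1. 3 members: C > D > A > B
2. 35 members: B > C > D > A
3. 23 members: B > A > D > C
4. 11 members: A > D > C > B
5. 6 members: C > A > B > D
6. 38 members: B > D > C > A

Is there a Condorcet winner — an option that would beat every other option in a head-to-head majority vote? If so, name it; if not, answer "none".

B vs D: 102–14 for B.
B vs A: 96–20 for B.
B vs C: 96–20 for B.
B beats every other option head-to-head.

B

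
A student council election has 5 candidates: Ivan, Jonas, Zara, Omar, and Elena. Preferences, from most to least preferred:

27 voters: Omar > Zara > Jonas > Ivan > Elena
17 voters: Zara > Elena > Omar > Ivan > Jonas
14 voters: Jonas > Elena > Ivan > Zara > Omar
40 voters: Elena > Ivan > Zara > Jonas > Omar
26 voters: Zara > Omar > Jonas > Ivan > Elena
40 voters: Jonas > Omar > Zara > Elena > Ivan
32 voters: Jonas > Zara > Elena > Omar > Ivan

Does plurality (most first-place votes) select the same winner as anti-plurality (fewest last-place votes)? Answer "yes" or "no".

no

Plurality — first-place votes: Ivan 0, Jonas 86, Zara 43, Omar 27, Elena 40. Winner: Jonas.
Anti-plurality — last-place votes: Ivan 72, Jonas 17, Zara 0, Omar 54, Elena 53. Winner: Zara.
The two methods disagree.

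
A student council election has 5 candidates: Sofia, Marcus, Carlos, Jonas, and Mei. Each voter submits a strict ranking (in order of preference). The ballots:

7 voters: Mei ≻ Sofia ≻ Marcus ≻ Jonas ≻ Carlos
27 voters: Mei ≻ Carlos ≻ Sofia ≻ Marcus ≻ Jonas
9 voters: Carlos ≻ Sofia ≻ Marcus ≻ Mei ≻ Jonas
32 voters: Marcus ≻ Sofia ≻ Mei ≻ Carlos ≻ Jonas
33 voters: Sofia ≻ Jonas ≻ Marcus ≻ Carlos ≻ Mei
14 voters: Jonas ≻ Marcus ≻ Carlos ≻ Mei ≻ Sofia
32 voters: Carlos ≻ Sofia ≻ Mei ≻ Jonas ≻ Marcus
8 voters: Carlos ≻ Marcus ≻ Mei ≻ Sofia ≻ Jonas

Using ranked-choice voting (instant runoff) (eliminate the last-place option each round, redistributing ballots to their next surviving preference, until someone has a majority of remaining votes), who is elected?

Marcus

Round 1: Sofia 33, Marcus 32, Carlos 49, Jonas 14, Mei 34. Eliminate Jonas.
Round 2: Sofia 33, Marcus 46, Carlos 49, Mei 34. Eliminate Sofia.
Round 3: Marcus 79, Carlos 49, Mei 34. Eliminate Mei.
Round 4: Marcus 86, Carlos 76. Marcus has a majority.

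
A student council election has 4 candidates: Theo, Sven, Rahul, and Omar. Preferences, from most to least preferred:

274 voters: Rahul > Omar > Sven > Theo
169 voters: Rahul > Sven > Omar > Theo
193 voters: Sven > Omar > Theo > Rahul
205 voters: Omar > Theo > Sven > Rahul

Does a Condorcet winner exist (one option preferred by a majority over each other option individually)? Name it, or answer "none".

Rahul vs Theo: 443–398 for Rahul.
Rahul vs Sven: 443–398 for Rahul.
Rahul vs Omar: 443–398 for Rahul.
Rahul beats every other option head-to-head.

Rahul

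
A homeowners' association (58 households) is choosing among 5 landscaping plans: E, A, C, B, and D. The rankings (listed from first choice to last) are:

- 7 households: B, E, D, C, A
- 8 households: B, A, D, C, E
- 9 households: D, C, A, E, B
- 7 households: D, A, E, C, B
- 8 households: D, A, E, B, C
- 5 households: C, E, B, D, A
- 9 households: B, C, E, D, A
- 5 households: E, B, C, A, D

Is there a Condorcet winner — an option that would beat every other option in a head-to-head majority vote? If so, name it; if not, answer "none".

none

Checking pairwise contests:
A beats E 32–26.
C beats A 35–23.
B beats C 37–21.
E beats B 34–24.
B beats D 34–24.
Every option loses at least one head-to-head, so there is no Condorcet winner.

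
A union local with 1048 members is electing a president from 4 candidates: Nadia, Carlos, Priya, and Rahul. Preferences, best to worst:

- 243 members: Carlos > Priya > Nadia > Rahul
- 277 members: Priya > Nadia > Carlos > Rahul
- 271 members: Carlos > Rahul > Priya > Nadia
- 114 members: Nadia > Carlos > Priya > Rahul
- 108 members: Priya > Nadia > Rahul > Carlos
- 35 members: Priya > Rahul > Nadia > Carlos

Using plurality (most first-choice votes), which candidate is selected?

Carlos

First-place votes: Nadia 114, Carlos 514, Priya 420, Rahul 0.
Carlos has the most first-place votes.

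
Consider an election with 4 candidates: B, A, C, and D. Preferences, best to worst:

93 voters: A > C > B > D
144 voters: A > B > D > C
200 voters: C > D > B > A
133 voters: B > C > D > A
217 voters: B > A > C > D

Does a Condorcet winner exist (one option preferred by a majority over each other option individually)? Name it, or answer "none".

B

B vs A: 550–237 for B.
B vs C: 494–293 for B.
B vs D: 587–200 for B.
B beats every other option head-to-head.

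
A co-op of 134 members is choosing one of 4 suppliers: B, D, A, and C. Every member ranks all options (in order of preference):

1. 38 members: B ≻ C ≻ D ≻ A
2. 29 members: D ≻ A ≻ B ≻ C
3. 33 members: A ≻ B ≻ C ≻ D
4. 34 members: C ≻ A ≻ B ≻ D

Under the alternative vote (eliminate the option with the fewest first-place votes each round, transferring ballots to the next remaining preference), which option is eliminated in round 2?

C

Round 1: B 38, D 29, A 33, C 34. Eliminate D.
Round 2: B 38, A 62, C 34. Eliminate C.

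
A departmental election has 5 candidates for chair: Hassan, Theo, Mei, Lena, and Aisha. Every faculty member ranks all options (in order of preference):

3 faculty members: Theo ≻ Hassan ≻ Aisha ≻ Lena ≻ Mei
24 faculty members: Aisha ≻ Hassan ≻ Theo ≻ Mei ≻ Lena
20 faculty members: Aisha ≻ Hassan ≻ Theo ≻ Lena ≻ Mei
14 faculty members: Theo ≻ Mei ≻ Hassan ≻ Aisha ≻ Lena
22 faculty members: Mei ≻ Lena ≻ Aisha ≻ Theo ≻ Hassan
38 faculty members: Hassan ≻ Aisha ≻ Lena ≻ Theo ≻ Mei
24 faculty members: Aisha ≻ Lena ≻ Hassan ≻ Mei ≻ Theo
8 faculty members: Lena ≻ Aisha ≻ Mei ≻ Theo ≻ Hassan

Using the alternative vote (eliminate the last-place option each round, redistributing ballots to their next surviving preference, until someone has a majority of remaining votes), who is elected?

Aisha

Round 1: Hassan 38, Theo 17, Mei 22, Lena 8, Aisha 68. Eliminate Lena.
Round 2: Hassan 38, Theo 17, Mei 22, Aisha 76. Eliminate Theo.
Round 3: Hassan 41, Mei 36, Aisha 76. Eliminate Mei.
Round 4: Hassan 55, Aisha 98. Aisha has a majority.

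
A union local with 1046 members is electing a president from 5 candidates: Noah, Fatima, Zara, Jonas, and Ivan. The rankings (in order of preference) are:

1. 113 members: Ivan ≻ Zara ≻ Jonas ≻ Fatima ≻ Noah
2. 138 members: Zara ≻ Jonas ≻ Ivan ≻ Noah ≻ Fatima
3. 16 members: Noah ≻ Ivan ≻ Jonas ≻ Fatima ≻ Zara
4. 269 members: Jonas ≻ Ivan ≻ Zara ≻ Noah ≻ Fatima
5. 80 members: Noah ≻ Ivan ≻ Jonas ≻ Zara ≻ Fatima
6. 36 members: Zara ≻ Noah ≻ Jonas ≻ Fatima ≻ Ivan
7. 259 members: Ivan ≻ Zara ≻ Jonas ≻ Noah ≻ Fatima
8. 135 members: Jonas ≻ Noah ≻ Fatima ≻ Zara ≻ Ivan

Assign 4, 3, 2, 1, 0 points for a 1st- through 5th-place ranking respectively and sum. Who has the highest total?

Jonas

Noah: 113·0 + 138·1 + 16·4 + 269·1 + 80·4 + 36·3 + 259·1 + 135·3 = 1563
Fatima: 113·1 + 138·0 + 16·1 + 269·0 + 80·0 + 36·1 + 259·0 + 135·2 = 435
Zara: 113·3 + 138·4 + 16·0 + 269·2 + 80·1 + 36·4 + 259·3 + 135·1 = 2565
Jonas: 113·2 + 138·3 + 16·2 + 269·4 + 80·2 + 36·2 + 259·2 + 135·4 = 3038
Ivan: 113·4 + 138·2 + 16·3 + 269·3 + 80·3 + 36·0 + 259·4 + 135·0 = 2859
Jonas has the highest Borda score (3038).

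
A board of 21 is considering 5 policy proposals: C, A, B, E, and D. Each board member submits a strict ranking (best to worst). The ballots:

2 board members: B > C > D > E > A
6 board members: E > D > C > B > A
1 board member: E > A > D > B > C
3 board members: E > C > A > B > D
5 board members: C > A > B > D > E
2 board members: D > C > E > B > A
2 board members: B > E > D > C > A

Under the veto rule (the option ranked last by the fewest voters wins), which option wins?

B

Last-place votes: C 1, A 12, B 0, E 5, D 3.
B is ranked last by the fewest voters, so B wins.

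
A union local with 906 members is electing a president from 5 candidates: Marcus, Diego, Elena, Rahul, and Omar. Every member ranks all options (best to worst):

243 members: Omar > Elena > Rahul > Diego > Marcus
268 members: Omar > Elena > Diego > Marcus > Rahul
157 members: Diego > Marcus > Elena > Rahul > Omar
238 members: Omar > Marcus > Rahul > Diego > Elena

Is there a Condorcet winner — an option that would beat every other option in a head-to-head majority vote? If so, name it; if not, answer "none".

Omar

Omar vs Marcus: 749–157 for Omar.
Omar vs Diego: 749–157 for Omar.
Omar vs Elena: 749–157 for Omar.
Omar vs Rahul: 749–157 for Omar.
Omar beats every other option head-to-head.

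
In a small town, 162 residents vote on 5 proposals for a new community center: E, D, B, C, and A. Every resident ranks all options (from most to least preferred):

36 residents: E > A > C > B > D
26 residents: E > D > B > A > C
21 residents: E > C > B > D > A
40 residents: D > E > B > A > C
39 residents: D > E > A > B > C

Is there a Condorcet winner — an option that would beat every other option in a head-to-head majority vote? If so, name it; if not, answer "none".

E

E vs D: 83–79 for E.
E vs B: 162–0 for E.
E vs C: 162–0 for E.
E vs A: 162–0 for E.
E beats every other option head-to-head.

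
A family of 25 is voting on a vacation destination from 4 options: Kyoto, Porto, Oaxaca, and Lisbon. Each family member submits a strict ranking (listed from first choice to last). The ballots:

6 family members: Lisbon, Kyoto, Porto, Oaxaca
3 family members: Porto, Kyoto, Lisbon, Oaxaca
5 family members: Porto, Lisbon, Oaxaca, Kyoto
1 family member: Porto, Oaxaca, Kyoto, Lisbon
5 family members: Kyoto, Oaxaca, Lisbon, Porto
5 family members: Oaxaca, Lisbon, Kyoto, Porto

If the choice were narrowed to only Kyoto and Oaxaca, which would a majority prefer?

Voters preferring Kyoto to Oaxaca: 14; preferring Oaxaca to Kyoto: 11.
Kyoto wins the head-to-head.

Kyoto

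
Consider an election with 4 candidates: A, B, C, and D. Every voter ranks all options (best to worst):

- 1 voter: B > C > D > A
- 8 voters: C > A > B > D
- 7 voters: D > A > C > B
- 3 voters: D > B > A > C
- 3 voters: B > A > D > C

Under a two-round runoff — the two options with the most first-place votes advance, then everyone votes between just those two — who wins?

Round 1 first-place votes: A 0, B 4, C 8, D 10.
D and C advance.
Runoff: D is preferred to C by 13 voters; C by 9.
D wins the runoff.

D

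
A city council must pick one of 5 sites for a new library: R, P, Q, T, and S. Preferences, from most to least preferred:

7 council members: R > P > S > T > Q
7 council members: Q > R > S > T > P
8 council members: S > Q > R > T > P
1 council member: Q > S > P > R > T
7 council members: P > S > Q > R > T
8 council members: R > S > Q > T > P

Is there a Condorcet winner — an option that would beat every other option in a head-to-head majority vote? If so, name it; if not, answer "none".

none

Checking pairwise contests:
Q beats R 23–15.
R beats P 30–8.
S beats Q 30–8.
R beats T 38–0.
R beats S 22–16.
Every option loses at least one head-to-head, so there is no Condorcet winner.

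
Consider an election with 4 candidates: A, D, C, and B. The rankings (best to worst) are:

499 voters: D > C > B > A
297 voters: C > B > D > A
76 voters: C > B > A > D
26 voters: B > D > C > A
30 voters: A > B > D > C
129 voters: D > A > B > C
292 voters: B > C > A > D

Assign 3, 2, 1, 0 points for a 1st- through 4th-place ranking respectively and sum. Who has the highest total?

C

A: 499·0 + 297·0 + 76·1 + 26·0 + 30·3 + 129·2 + 292·1 = 716
D: 499·3 + 297·1 + 76·0 + 26·2 + 30·1 + 129·3 + 292·0 = 2263
C: 499·2 + 297·3 + 76·3 + 26·1 + 30·0 + 129·0 + 292·2 = 2727
B: 499·1 + 297·2 + 76·2 + 26·3 + 30·2 + 129·1 + 292·3 = 2388
C has the highest Borda score (2727).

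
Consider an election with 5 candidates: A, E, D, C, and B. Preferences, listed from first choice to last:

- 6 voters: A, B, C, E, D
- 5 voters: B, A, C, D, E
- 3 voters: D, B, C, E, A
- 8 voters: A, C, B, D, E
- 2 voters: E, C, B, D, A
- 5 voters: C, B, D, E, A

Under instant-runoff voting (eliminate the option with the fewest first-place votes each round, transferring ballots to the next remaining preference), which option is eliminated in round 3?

Round 1: A 14, E 2, D 3, C 5, B 5. Eliminate E.
Round 2: A 14, D 3, C 7, B 5. Eliminate D.
Round 3: A 14, C 7, B 8. Eliminate C.

C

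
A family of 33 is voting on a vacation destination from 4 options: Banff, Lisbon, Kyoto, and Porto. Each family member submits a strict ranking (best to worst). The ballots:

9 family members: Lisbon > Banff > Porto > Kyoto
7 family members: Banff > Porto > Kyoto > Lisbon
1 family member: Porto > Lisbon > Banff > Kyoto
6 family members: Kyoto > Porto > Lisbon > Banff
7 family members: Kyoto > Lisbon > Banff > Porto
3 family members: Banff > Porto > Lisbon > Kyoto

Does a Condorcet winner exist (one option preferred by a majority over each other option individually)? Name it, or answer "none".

Checking pairwise contests:
Lisbon beats Banff 23–10.
Kyoto beats Lisbon 20–13.
Banff beats Kyoto 20–13.
Banff beats Porto 26–7.
Every option loses at least one head-to-head, so there is no Condorcet winner.

none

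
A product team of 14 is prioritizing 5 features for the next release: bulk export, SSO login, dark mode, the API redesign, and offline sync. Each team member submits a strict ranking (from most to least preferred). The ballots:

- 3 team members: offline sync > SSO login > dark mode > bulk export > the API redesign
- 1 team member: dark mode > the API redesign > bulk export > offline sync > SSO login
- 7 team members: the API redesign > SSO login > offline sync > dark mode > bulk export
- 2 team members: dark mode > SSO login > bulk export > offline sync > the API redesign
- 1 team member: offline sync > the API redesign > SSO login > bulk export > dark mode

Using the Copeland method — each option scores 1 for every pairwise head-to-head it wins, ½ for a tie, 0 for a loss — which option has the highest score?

bulk export: loses to SSO login, dark mode, the API redesign, and offline sync → score 0.
SSO login: beats bulk export, dark mode, and offline sync; loses to the API redesign → score 3.
dark mode: beats bulk export; loses to SSO login, the API redesign, and offline sync → score 1.
the API redesign: beats bulk export, SSO login, dark mode, and offline sync → score 4.
offline sync: beats bulk export and dark mode; loses to SSO login and the API redesign → score 2.
the API redesign has the best pairwise record.

the API redesign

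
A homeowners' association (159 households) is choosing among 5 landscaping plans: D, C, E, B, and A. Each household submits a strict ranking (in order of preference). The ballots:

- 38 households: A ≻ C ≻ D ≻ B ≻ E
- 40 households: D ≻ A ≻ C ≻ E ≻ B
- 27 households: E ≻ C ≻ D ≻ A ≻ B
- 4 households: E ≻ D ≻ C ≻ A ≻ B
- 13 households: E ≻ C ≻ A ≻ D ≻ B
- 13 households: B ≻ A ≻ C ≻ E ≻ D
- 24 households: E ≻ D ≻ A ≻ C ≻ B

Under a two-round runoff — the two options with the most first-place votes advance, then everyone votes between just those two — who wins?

E

Round 1 first-place votes: D 40, C 0, E 68, B 13, A 38.
E and D advance.
Runoff: E is preferred to D by 81 voters; D by 78.
E wins the runoff.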